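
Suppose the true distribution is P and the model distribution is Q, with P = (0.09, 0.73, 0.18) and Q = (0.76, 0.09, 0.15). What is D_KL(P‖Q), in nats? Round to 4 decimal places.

D(P‖Q) = Σ p·ln(p/q).
  0.09·ln(0.09/0.76) = -0.19202
  0.73·ln(0.73/0.09) = 1.52806
  0.18·ln(0.18/0.15) = 0.03282
D(P‖Q) = 1.3689 nats.

1.3689 nats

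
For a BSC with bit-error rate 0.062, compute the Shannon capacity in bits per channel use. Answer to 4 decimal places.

0.6647 bits

Binary symmetric channel: C = 1 − h₂(ε) where h₂ is the binary entropy function.
h₂(0.062) = −0.062·log₂0.062 − 0.938·log₂0.938 = 0.3353.
C = 1 − 0.3353 = 0.6647 bits per channel use.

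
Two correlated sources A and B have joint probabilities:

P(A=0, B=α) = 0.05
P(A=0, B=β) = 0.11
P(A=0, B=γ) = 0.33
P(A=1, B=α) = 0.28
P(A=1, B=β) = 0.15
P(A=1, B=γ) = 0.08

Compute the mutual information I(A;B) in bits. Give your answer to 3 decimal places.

0.250 bits

Marginals: p(A) = (0.4900, 0.5100), p(B) = (0.3300, 0.2600, 0.4100).
I(A;B) = Σ p(x,y)·log₂[p(x,y)/(p(x)p(y))].
  (0,α): 0.05·log₂(0.3092) = -0.0847
  (0,β): 0.11·log₂(0.8634) = -0.0233
  (0,γ): 0.33·log₂(1.6426) = 0.2363
  (1,α): 0.28·log₂(1.6637) = 0.2056
  (1,β): 0.15·log₂(1.1312) = 0.0267
  (1,γ): 0.08·log₂(0.3826) = -0.1109
Sum = 0.250 bits.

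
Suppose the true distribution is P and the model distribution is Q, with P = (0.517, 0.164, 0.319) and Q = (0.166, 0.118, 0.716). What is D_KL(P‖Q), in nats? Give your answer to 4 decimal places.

0.3834 nats

D(P‖Q) = Σ p·ln(p/q).
  0.517·ln(0.517/0.166) = 0.58734
  0.164·ln(0.164/0.118) = 0.05399
  0.319·ln(0.319/0.716) = -0.25791
D(P‖Q) = 0.3834 nats.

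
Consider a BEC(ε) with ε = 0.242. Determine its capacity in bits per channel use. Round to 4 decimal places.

Binary erasure channel: capacity C = 1 − ε.
C = 1 − 0.242 = 0.7580 bits per channel use.

0.7580 bits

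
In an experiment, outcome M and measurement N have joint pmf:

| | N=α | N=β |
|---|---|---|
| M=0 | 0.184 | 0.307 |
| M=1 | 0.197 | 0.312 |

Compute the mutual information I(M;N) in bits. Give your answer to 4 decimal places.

0.0001 bits

Marginals: p(M) = (0.4910, 0.5090), p(N) = (0.3810, 0.6190).
I(M;N) = H(M) + H(N) − H(M,N).
H(M) = 0.9998, H(N) = 0.9587, H(M,N) = 1.9584.
I(M;N) = 0.9998 + 0.9587 − 1.9584 = 0.0001 bits.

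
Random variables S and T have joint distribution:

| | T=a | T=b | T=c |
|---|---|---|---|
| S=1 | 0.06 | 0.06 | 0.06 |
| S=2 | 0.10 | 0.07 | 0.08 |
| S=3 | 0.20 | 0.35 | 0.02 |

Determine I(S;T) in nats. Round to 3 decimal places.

Marginals: p(S) = (0.1800, 0.2500, 0.5700), p(T) = (0.3600, 0.4800, 0.1600).
I(S;T) = Σ p(x,y)·ln[p(x,y)/(p(x)p(y))].
  (1,a): 0.06·ln(0.9259) = -0.0046
  (1,b): 0.06·ln(0.6944) = -0.0219
  (1,c): 0.06·ln(2.0833) = 0.0440
  (2,a): 0.10·ln(1.1111) = 0.0105
  (2,b): 0.07·ln(0.5833) = -0.0377
  (2,c): 0.08·ln(2.0000) = 0.0555
  (3,a): 0.20·ln(0.9747) = -0.0051
  (3,b): 0.35·ln(1.2792) = 0.0862
  (3,c): 0.02·ln(0.2193) = -0.0303
Sum = 0.097 nats.

0.097 nats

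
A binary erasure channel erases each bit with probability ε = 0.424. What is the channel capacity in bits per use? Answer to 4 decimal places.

0.5760 bits

Binary erasure channel: capacity C = 1 − ε.
C = 1 − 0.424 = 0.5760 bits per channel use.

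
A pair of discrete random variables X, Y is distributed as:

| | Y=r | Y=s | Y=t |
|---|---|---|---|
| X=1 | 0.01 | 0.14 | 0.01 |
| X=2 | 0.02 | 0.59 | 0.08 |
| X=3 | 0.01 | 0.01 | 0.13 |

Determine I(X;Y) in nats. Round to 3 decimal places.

Marginals: p(X) = (0.1600, 0.6900, 0.1500), p(Y) = (0.0400, 0.7400, 0.2200).
I(X;Y) = Σ p(x,y)·ln[p(x,y)/(p(x)p(y))].
  (1,r): 0.01·ln(1.5625) = 0.0045
  (1,s): 0.14·ln(1.1824) = 0.0235
  (1,t): 0.01·ln(0.2841) = -0.0126
  (2,r): 0.02·ln(0.7246) = -0.0064
  (2,s): 0.59·ln(1.1555) = 0.0853
  (2,t): 0.08·ln(0.5270) = -0.0512
  (3,r): 0.01·ln(1.6667) = 0.0051
  (3,s): 0.01·ln(0.0901) = -0.0241
  (3,t): 0.13·ln(3.9394) = 0.1782
Sum = 0.202 nats.

0.202 nats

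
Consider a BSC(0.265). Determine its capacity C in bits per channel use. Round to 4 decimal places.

Binary symmetric channel: C = 1 − h₂(ε) where h₂ is the binary entropy function.
h₂(0.265) = −0.265·log₂0.265 − 0.735·log₂0.735 = 0.8342.
C = 1 − 0.8342 = 0.1658 bits per channel use.

0.1658 bits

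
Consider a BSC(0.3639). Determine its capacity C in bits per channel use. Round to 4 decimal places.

Binary symmetric channel: C = 1 − h₂(ε) where h₂ is the binary entropy function.
h₂(0.3639) = −0.3639·log₂0.3639 − 0.6361·log₂0.6361 = 0.9459.
C = 1 − 0.9459 = 0.0541 bits per channel use.

0.0541 bits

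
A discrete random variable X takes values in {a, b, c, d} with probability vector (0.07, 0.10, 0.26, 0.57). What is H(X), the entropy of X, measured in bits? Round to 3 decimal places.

1.568 bits

H(X) = −Σ p·log₂ p.
  −(0.07)·log₂(0.07) = 0.2686
  −(0.10)·log₂(0.10) = 0.3322
  −(0.26)·log₂(0.26) = 0.5053
  −(0.57)·log₂(0.57) = 0.4623
Sum: 0.2686 + 0.3322 + 0.5053 + 0.4623 = 1.568 bits.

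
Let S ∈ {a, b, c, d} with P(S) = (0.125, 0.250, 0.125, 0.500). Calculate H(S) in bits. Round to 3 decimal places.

H(S) = −Σ p·log₂ p.
  −(0.125)·log₂(0.125) = 0.3750
  −(0.250)·log₂(0.250) = 0.5000
  −(0.125)·log₂(0.125) = 0.3750
  −(0.500)·log₂(0.500) = 0.5000
Sum: 0.3750 + 0.5000 + 0.3750 + 0.5000 = 1.750 bits.

1.750 bits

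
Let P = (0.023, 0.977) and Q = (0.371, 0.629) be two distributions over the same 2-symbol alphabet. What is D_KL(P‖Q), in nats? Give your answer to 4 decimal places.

D(P‖Q) = Σ p·ln(p/q).
  0.023·ln(0.023/0.371) = -0.06396
  0.977·ln(0.977/0.629) = 0.43023
D(P‖Q) = 0.3663 nats.

0.3663 nats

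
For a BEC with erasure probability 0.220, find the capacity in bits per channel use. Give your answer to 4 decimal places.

0.7800 bits

Binary erasure channel: capacity C = 1 − ε.
C = 1 − 0.220 = 0.7800 bits per channel use.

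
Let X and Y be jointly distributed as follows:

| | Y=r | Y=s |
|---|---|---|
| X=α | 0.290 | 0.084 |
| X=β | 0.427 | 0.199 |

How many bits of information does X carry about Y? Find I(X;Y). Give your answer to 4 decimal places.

0.0074 bits

Marginals: p(X) = (0.3740, 0.6260), p(Y) = (0.7170, 0.2830).
I(X;Y) = H(X) + H(Y) − H(X,Y).
H(X) = 0.9537, H(Y) = 0.8595, H(X,Y) = 1.8058.
I(X;Y) = 0.9537 + 0.8595 − 1.8058 = 0.0074 bits.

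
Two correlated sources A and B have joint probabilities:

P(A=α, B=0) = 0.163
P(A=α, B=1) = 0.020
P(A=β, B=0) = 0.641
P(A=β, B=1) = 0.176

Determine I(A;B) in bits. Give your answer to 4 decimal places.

0.0086 bits

Marginals: p(A) = (0.1830, 0.8170), p(B) = (0.8040, 0.1960).
I(A;B) = Σ p(x,y)·log₂[p(x,y)/(p(x)p(y))].
  (α,0): 0.163·log₂(1.1078) = 0.02409
  (α,1): 0.020·log₂(0.5576) = -0.01685
  (β,0): 0.641·log₂(0.9758) = -0.02261
  (β,1): 0.176·log₂(1.0991) = 0.02399
Sum = 0.0086 bits.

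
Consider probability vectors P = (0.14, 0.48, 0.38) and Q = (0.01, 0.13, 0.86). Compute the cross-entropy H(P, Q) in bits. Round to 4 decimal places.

H(P,Q) = −Σ p·log₂ q.
  −0.14·log₂(0.01) = 0.93014
  −0.48·log₂(0.13) = 1.41284
  −0.38·log₂(0.86) = 0.08268
H(P,Q) = 2.4257 bits.

2.4257 bits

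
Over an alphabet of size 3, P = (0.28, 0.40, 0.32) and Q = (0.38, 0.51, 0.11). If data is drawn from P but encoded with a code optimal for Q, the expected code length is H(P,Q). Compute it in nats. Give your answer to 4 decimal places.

1.2466 nats

H(P,Q) = −Σ p·ln q.
  −0.28·ln(0.38) = 0.27092
  −0.40·ln(0.51) = 0.26934
  −0.32·ln(0.11) = 0.70633
H(P,Q) = 1.2466 nats.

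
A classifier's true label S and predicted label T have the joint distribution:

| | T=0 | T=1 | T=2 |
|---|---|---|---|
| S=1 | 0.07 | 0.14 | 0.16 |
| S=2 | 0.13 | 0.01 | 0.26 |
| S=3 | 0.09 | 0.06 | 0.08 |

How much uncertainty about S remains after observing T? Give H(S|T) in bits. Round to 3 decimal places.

1.400 bits

Chain rule: H(S|T) = H(S,T) − H(T).
Marginals: p(S) = (0.3700, 0.4000, 0.2300), p(T) = (0.2900, 0.2100, 0.5000).
H(S,T) = 2.8907 bits; H(T) = 1.4907 bits.
H(S|T) = 2.8907 − 1.4907 = 1.400 bits.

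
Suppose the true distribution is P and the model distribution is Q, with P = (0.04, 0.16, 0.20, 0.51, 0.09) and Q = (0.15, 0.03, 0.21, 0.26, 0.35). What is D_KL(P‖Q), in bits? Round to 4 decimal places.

0.6154 bits

D(P‖Q) = Σ p·log₂(p/q).
  0.04·log₂(0.04/0.15) = -0.07628
  0.16·log₂(0.16/0.03) = 0.38641
  0.20·log₂(0.20/0.21) = -0.01408
  0.51·log₂(0.51/0.26) = 0.49571
  0.09·log₂(0.09/0.35) = -0.17634
D(P‖Q) = 0.6154 bits.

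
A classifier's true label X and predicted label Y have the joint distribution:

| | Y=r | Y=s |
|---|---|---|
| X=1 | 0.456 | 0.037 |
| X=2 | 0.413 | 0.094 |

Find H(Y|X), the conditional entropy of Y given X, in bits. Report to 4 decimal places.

0.5403 bits

Marginals: p(X) = (0.4930, 0.5070), p(Y) = (0.8690, 0.1310).
H(Y|X) = Σ p(X) · H(Y|X=·).
  X=1: p=0.4930, H(Y|X=1) = 0.3845
  X=2: p=0.5070, H(Y|X=2) = 0.6918
Weighted sum = 0.5403 bits.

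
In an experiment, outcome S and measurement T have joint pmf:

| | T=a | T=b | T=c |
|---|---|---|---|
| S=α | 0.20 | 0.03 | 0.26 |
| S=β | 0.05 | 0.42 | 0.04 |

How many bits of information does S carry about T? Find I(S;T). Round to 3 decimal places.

Marginals: p(S) = (0.4900, 0.5100), p(T) = (0.2500, 0.4500, 0.3000).
I(S;T) = H(S) + H(T) − H(S,T).
H(S) = 0.9997, H(T) = 1.5395, H(S,T) = 2.0489.
I(S;T) = 0.9997 + 1.5395 − 2.0489 = 0.490 bits.

0.490 bits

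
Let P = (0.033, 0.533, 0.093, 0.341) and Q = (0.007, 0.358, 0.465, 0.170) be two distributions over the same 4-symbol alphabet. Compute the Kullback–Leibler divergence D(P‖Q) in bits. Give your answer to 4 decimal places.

0.5064 bits

D(P‖Q) = Σ p·log₂(p/q).
  0.033·log₂(0.033/0.007) = 0.07382
  0.533·log₂(0.533/0.358) = 0.30604
  0.093·log₂(0.093/0.465) = -0.21594
  0.341·log₂(0.341/0.170) = 0.34244
D(P‖Q) = 0.5064 bits.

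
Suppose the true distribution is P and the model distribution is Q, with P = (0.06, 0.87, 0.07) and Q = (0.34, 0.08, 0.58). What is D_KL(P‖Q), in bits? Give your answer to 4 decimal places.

2.6317 bits

D(P‖Q) = Σ p·log₂(p/q).
  0.06·log₂(0.06/0.34) = -0.15015
  0.87·log₂(0.87/0.08) = 2.99536
  0.07·log₂(0.07/0.58) = -0.21354
D(P‖Q) = 2.6317 bits.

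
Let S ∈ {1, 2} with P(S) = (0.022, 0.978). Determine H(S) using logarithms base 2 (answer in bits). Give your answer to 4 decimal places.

0.1525 bits

H(S) = −Σ p·log₂ p.
  −(0.022)·log₂(0.022) = 0.12114
  −(0.978)·log₂(0.978) = 0.03139
Sum: 0.12114 + 0.03139 = 0.1525 bits.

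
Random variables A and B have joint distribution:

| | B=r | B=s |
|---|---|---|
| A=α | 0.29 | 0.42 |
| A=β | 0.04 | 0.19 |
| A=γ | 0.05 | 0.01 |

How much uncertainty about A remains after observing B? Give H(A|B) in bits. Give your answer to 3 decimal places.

1.009 bits

Marginals: p(A) = (0.7100, 0.2300, 0.0600), p(B) = (0.3800, 0.6200).
H(A|B) = Σ p(B) · H(A|B=·).
  B=r: p=0.3800, H(A|B=r) = 1.0245
  B=s: p=0.6200, H(A|B=s) = 0.9996
Weighted sum = 1.009 bits.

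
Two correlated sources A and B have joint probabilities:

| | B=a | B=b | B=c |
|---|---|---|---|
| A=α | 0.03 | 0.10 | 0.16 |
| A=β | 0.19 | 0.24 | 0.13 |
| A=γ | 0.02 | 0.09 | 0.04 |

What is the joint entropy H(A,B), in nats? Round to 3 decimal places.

1.976 nats

H(A,B) = −Σ p(x,y)·ln p(x,y) over all 9 cells.
  cell (α,a): −0.03·ln0.03 = 0.1052
  cell (α,b): −0.10·ln0.10 = 0.2303
  cell (α,c): −0.16·ln0.16 = 0.2932
  cell (β,a): −0.19·ln0.19 = 0.3155
  cell (β,b): −0.24·ln0.24 = 0.3425
  cell (β,c): −0.13·ln0.13 = 0.2652
  cell (γ,a): −0.02·ln0.02 = 0.0782
  cell (γ,b): −0.09·ln0.09 = 0.2167
  cell (γ,c): −0.04·ln0.04 = 0.1288
Sum = 1.976 nats.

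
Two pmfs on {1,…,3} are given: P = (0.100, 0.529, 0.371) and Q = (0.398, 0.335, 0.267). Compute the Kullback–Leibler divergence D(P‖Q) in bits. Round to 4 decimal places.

0.3255 bits

D(P‖Q) = Σ p·log₂(p/q).
  0.100·log₂(0.100/0.398) = -0.19928
  0.529·log₂(0.529/0.335) = 0.34867
  0.371·log₂(0.371/0.267) = 0.17607
D(P‖Q) = 0.3255 bits.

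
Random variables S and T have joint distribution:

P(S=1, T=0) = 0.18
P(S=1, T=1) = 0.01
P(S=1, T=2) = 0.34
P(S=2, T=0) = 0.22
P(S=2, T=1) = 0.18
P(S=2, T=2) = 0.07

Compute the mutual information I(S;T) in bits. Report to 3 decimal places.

0.273 bits

Marginals: p(S) = (0.5300, 0.4700), p(T) = (0.4000, 0.1900, 0.4100).
I(S;T) = H(S) + H(T) − H(S,T).
H(S) = 0.9974, H(T) = 1.5114, H(S,T) = 2.2354.
I(S;T) = 0.9974 + 1.5114 − 2.2354 = 0.273 bits.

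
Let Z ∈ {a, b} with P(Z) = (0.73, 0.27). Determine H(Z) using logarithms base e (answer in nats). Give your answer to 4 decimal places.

0.5833 nats

H(Z) = −Σ p·ln p.
  −(0.73)·ln(0.73) = 0.22974
  −(0.27)·ln(0.27) = 0.35352
Sum: 0.22974 + 0.35352 = 0.5833 nats.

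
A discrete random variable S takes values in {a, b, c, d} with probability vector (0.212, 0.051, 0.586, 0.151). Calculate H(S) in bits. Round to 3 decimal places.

H(S) = −Σ p·log₂ p.
  −(0.212)·log₂(0.212) = 0.4744
  −(0.051)·log₂(0.051) = 0.2190
  −(0.586)·log₂(0.586) = 0.4518
  −(0.151)·log₂(0.151) = 0.4118
Sum: 0.4744 + 0.2190 + 0.4518 + 0.4118 = 1.557 bits.

1.557 bits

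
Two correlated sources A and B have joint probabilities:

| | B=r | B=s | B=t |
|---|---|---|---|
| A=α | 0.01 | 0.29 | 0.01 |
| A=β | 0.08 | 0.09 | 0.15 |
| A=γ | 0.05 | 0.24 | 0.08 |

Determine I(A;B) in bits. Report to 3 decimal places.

0.232 bits

Marginals: p(A) = (0.3100, 0.3200, 0.3700), p(B) = (0.1400, 0.6200, 0.2400).
I(A;B) = Σ p(x,y)·log₂[p(x,y)/(p(x)p(y))].
  (α,r): 0.01·log₂(0.2304) = -0.0212
  (α,s): 0.29·log₂(1.5088) = 0.1721
  (α,t): 0.01·log₂(0.1344) = -0.0290
  (β,r): 0.08·log₂(1.7857) = 0.0669
  (β,s): 0.09·log₂(0.4536) = -0.1026
  (β,t): 0.15·log₂(1.9531) = 0.1449
  (γ,r): 0.05·log₂(0.9653) = -0.0026
  (γ,s): 0.24·log₂(1.0462) = 0.0156
  (γ,t): 0.08·log₂(0.9009) = -0.0120
Sum = 0.232 bits.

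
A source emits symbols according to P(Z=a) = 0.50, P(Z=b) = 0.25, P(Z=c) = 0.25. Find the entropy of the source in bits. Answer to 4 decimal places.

H(Z) = −Σ p·log₂ p.
  −(0.50)·log₂(0.50) = 0.50000
  −(0.25)·log₂(0.25) = 0.50000
  −(0.25)·log₂(0.25) = 0.50000
Sum: 0.50000 + 0.50000 + 0.50000 = 1.5000 bits.

1.5000 bits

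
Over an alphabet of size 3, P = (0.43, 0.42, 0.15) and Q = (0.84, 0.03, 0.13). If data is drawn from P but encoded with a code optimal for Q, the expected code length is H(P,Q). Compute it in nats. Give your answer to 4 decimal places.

H(P,Q) = −Σ p·ln q.
  −0.43·ln(0.84) = 0.07497
  −0.42·ln(0.03) = 1.47275
  −0.15·ln(0.13) = 0.30603
H(P,Q) = 1.8538 nats.

1.8538 nats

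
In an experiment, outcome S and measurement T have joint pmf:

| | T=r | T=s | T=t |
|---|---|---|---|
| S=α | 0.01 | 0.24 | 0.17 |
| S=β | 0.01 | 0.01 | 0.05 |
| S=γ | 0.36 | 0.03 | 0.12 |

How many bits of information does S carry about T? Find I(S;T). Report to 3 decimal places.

0.470 bits

Marginals: p(S) = (0.4200, 0.0700, 0.5100), p(T) = (0.3800, 0.2800, 0.3400).
I(S;T) = H(S) + H(T) − H(S,T).
H(S) = 1.2896, H(T) = 1.5738, H(S,T) = 2.3936.
I(S;T) = 1.2896 + 1.5738 − 2.3936 = 0.470 bits.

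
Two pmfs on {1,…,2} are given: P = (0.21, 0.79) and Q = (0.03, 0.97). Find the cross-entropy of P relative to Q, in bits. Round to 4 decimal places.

1.0971 bits

H(P,Q) = −Σ p·log₂ q.
  −0.21·log₂(0.03) = 1.06237
  −0.79·log₂(0.97) = 0.03472
H(P,Q) = 1.0971 bits.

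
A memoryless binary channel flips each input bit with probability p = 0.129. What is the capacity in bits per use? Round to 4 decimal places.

0.4453 bits

Binary symmetric channel: C = 1 − h₂(ε) where h₂ is the binary entropy function.
h₂(0.129) = −0.129·log₂0.129 − 0.871·log₂0.871 = 0.5547.
C = 1 − 0.5547 = 0.4453 bits per channel use.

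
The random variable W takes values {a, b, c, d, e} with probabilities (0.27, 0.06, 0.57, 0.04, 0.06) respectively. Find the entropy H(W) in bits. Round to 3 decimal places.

H(W) = −Σ p·log₂ p.
  −(0.27)·log₂(0.27) = 0.5100
  −(0.06)·log₂(0.06) = 0.2435
  −(0.57)·log₂(0.57) = 0.4623
  −(0.04)·log₂(0.04) = 0.1858
  −(0.06)·log₂(0.06) = 0.2435
Sum: 0.5100 + 0.2435 + 0.4623 + 0.1858 + 0.2435 = 1.645 bits.

1.645 bits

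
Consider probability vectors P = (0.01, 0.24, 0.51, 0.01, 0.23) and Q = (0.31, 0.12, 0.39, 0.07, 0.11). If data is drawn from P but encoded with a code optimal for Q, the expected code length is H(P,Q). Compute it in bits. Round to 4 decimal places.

2.2146 bits

H(P,Q) = −Σ p·log₂ q.
  −0.01·log₂(0.31) = 0.01690
  −0.24·log₂(0.12) = 0.73413
  −0.51·log₂(0.39) = 0.69281
  −0.01·log₂(0.07) = 0.03837
  −0.23·log₂(0.11) = 0.73242
H(P,Q) = 2.2146 bits.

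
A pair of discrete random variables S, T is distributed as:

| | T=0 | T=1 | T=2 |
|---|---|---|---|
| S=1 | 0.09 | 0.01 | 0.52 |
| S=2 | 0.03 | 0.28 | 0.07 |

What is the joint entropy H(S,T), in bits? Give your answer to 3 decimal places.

1.804 bits

H(S,T) = −Σ p(x,y)·log₂ p(x,y) over all 6 cells.
  cell (1,0): −0.09·log₂0.09 = 0.3127
  cell (1,1): −0.01·log₂0.01 = 0.0664
  cell (1,2): −0.52·log₂0.52 = 0.4906
  cell (2,0): −0.03·log₂0.03 = 0.1518
  cell (2,1): −0.28·log₂0.28 = 0.5142
  cell (2,2): −0.07·log₂0.07 = 0.2686
Sum = 1.804 bits.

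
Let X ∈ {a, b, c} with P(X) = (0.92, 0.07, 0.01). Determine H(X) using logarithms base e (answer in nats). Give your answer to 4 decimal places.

H(X) = −Σ p·ln p.
  −(0.92)·ln(0.92) = 0.07671
  −(0.07)·ln(0.07) = 0.18615
  −(0.01)·ln(0.01) = 0.04605
Sum: 0.07671 + 0.18615 + 0.04605 = 0.3089 nats.

0.3089 nats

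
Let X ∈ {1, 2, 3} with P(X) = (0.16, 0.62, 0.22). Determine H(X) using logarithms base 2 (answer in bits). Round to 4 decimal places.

1.3312 bits

H(X) = −Σ p·log₂ p.
  −(0.16)·log₂(0.16) = 0.42302
  −(0.62)·log₂(0.62) = 0.42759
  −(0.22)·log₂(0.22) = 0.48057
Sum: 0.42302 + 0.42759 + 0.48057 = 1.3312 bits.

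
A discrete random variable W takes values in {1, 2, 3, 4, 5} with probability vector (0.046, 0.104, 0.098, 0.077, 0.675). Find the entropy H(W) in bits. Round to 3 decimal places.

H(W) = −Σ p·log₂ p.
  −(0.046)·log₂(0.046) = 0.2043
  −(0.104)·log₂(0.104) = 0.3396
  −(0.098)·log₂(0.098) = 0.3284
  −(0.077)·log₂(0.077) = 0.2848
  −(0.675)·log₂(0.675) = 0.3828
Sum: 0.2043 + 0.3396 + 0.3284 + 0.2848 + 0.3828 = 1.540 bits.

1.540 bits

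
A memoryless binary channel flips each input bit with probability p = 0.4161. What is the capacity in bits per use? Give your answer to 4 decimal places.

Binary symmetric channel: C = 1 − h₂(ε) where h₂ is the binary entropy function.
h₂(0.4161) = −0.4161·log₂0.4161 − 0.5839·log₂0.5839 = 0.9796.
C = 1 − 0.9796 = 0.0204 bits per channel use.

0.0204 bits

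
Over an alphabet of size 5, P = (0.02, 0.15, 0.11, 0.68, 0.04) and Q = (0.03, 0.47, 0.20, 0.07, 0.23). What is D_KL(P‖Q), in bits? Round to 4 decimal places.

1.7758 bits

D(P‖Q) = Σ p·log₂(p/q).
  0.02·log₂(0.02/0.03) = -0.01170
  0.15·log₂(0.15/0.47) = -0.24715
  0.11·log₂(0.11/0.20) = -0.09487
  0.68·log₂(0.68/0.07) = 2.23047
  0.04·log₂(0.04/0.23) = -0.10094
D(P‖Q) = 1.7758 bits.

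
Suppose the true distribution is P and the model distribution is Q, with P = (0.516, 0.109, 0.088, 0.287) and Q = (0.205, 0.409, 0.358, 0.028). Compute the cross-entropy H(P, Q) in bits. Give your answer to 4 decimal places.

H(P,Q) = −Σ p·log₂ q.
  −0.516·log₂(0.205) = 1.17973
  −0.109·log₂(0.409) = 0.14059
  −0.088·log₂(0.358) = 0.13041
  −0.287·log₂(0.028) = 1.48047
H(P,Q) = 2.9312 bits.

2.9312 bits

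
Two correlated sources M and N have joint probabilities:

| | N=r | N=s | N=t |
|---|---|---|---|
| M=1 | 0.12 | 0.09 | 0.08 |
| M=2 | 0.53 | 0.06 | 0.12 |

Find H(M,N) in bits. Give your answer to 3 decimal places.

H(M,N) = −Σ p(x,y)·log₂ p(x,y) over all 6 cells.
  cell (1,r): −0.12·log₂0.12 = 0.3671
  cell (1,s): −0.09·log₂0.09 = 0.3127
  cell (1,t): −0.08·log₂0.08 = 0.2915
  cell (2,r): −0.53·log₂0.53 = 0.4854
  cell (2,s): −0.06·log₂0.06 = 0.2435
  cell (2,t): −0.12·log₂0.12 = 0.3671
Sum = 2.067 bits.

2.067 bits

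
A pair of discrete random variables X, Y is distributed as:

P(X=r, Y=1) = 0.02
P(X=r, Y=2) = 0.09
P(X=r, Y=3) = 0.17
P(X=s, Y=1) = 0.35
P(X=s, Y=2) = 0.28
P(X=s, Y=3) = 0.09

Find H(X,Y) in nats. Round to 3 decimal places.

1.537 nats

H(X,Y) = −Σ p(x,y)·ln p(x,y) over all 6 cells.
  cell (r,1): −0.02·ln0.02 = 0.0782
  cell (r,2): −0.09·ln0.09 = 0.2167
  cell (r,3): −0.17·ln0.17 = 0.3012
  cell (s,1): −0.35·ln0.35 = 0.3674
  cell (s,2): −0.28·ln0.28 = 0.3564
  cell (s,3): −0.09·ln0.09 = 0.2167
Sum = 1.537 nats.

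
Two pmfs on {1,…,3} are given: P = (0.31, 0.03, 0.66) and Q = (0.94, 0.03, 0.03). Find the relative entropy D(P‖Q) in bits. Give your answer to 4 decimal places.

D(P‖Q) = Σ p·log₂(p/q).
  0.31·log₂(0.31/0.94) = -0.49612
  0.03·log₂(0.03/0.03) = 0.00000
  0.66·log₂(0.66/0.03) = 2.94322
D(P‖Q) = 2.4471 bits.

2.4471 bits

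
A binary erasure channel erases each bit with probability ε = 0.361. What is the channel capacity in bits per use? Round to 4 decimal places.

Binary erasure channel: capacity C = 1 − ε.
C = 1 − 0.361 = 0.6390 bits per channel use.

0.6390 bits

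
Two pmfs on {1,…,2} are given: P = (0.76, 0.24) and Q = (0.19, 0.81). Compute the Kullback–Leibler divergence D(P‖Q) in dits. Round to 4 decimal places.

0.3308 dits

D(P‖Q) = Σ p·log₁₀(p/q).
  0.76·log₁₀(0.76/0.19) = 0.45757
  0.24·log₁₀(0.24/0.81) = -0.12679
D(P‖Q) = 0.3308 dits.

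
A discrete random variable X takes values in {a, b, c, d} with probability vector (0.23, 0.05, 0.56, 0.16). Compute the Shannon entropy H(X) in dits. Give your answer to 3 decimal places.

0.480 dits

H(X) = −Σ p·log₁₀ p.
  −(0.23)·log₁₀(0.23) = 0.1468
  −(0.05)·log₁₀(0.05) = 0.0651
  −(0.56)·log₁₀(0.56) = 0.1410
  −(0.16)·log₁₀(0.16) = 0.1273
Sum: 0.1468 + 0.0651 + 0.1410 + 0.1273 = 0.480 dits.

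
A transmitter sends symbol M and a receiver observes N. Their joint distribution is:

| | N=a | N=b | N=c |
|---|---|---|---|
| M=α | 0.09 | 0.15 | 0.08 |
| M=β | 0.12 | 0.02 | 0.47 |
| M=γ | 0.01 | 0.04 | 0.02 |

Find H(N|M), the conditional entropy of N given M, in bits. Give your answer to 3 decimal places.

1.142 bits

Chain rule: H(N|M) = H(M,N) − H(M).
Marginals: p(M) = (0.3200, 0.6100, 0.0700), p(N) = (0.2200, 0.2100, 0.5700).
H(M,N) = 2.3717 bits; H(M) = 1.2296 bits.
H(N|M) = 2.3717 − 1.2296 = 1.142 bits.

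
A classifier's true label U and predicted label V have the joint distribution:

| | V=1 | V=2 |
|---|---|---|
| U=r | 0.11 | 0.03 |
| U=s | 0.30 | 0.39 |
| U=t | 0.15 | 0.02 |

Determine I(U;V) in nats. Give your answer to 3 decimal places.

0.079 nats

Marginals: p(U) = (0.1400, 0.6900, 0.1700), p(V) = (0.5600, 0.4400).
I(U;V) = H(U) + H(V) − H(U,V).
H(U) = 0.8325, H(V) = 0.6859, H(U,V) = 1.4392.
I(U;V) = 0.8325 + 0.6859 − 1.4392 = 0.079 nats.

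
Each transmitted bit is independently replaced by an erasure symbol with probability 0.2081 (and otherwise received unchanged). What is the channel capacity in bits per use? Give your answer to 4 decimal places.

Binary erasure channel: capacity C = 1 − ε.
C = 1 − 0.2081 = 0.7919 bits per channel use.

0.7919 bits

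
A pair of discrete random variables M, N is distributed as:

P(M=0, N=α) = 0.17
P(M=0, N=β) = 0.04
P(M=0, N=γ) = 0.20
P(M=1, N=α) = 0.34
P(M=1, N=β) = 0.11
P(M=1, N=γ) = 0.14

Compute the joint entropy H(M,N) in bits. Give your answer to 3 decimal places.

2.361 bits

H(M,N) = −Σ p(x,y)·log₂ p(x,y) over all 6 cells.
  cell (0,α): −0.17·log₂0.17 = 0.4346
  cell (0,β): −0.04·log₂0.04 = 0.1858
  cell (0,γ): −0.20·log₂0.20 = 0.4644
  cell (1,α): −0.34·log₂0.34 = 0.5292
  cell (1,β): −0.11·log₂0.11 = 0.3503
  cell (1,γ): −0.14·log₂0.14 = 0.3971
Sum = 2.361 bits.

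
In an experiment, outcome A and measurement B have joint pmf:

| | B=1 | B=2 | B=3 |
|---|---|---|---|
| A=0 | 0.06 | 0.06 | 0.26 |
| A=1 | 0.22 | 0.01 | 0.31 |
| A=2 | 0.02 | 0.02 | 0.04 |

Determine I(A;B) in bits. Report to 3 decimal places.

Marginals: p(A) = (0.3800, 0.5400, 0.0800), p(B) = (0.3000, 0.0900, 0.6100).
I(A;B) = Σ p(x,y)·log₂[p(x,y)/(p(x)p(y))].
  (0,1): 0.06·log₂(0.5263) = -0.0556
  (0,2): 0.06·log₂(1.7544) = 0.0487
  (0,3): 0.26·log₂(1.1217) = 0.0431
  (1,1): 0.22·log₂(1.3580) = 0.0971
  (1,2): 0.01·log₂(0.2058) = -0.0228
  (1,3): 0.31·log₂(0.9411) = -0.0271
  (2,1): 0.02·log₂(0.8333) = -0.0053
  (2,2): 0.02·log₂(2.7778) = 0.0295
  (2,3): 0.04·log₂(0.8197) = -0.0115
Sum = 0.096 bits.

0.096 bits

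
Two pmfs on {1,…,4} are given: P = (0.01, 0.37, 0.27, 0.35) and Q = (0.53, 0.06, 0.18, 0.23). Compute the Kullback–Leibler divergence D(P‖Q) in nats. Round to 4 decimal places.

0.8898 nats

D(P‖Q) = Σ p·ln(p/q).
  0.01·ln(0.01/0.53) = -0.03970
  0.37·ln(0.37/0.06) = 0.67309
  0.27·ln(0.27/0.18) = 0.10948
  0.35·ln(0.35/0.23) = 0.14695
D(P‖Q) = 0.8898 nats.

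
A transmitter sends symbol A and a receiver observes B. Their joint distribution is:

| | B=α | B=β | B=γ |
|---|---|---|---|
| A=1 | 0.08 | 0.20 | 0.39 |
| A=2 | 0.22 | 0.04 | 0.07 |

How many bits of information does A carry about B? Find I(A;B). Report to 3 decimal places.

0.225 bits

Marginals: p(A) = (0.6700, 0.3300), p(B) = (0.3000, 0.2400, 0.4600).
I(A;B) = Σ p(x,y)·log₂[p(x,y)/(p(x)p(y))].
  (1,α): 0.08·log₂(0.3980) = -0.1063
  (1,β): 0.20·log₂(1.2438) = 0.0629
  (1,γ): 0.39·log₂(1.2654) = 0.1324
  (2,α): 0.22·log₂(2.2222) = 0.2534
  (2,β): 0.04·log₂(0.5051) = -0.0394
  (2,γ): 0.07·log₂(0.4611) = -0.0782
Sum = 0.225 bits.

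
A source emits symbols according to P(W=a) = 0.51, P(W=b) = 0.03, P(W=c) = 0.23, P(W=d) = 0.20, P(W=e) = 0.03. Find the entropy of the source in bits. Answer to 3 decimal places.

H(W) = −Σ p·log₂ p.
  −(0.51)·log₂(0.51) = 0.4954
  −(0.03)·log₂(0.03) = 0.1518
  −(0.23)·log₂(0.23) = 0.4877
  −(0.20)·log₂(0.20) = 0.4644
  −(0.03)·log₂(0.03) = 0.1518
Sum: 0.4954 + 0.1518 + 0.4877 + 0.4644 + 0.1518 = 1.751 bits.

1.751 bits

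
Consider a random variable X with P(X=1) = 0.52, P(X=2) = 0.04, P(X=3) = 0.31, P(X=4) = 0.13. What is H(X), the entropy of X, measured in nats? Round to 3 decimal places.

H(X) = −Σ p·ln p.
  −(0.52)·ln(0.52) = 0.3400
  −(0.04)·ln(0.04) = 0.1288
  −(0.31)·ln(0.31) = 0.3631
  −(0.13)·ln(0.13) = 0.2652
Sum: 0.3400 + 0.1288 + 0.3631 + 0.2652 = 1.097 nats.

1.097 nats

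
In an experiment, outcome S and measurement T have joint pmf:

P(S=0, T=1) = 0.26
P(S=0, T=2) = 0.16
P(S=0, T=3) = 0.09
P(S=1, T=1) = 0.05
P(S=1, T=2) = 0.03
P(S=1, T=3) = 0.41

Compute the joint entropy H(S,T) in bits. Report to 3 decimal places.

H(S,T) = −Σ p(x,y)·log₂ p(x,y) over all 6 cells.
  cell (0,1): −0.26·log₂0.26 = 0.5053
  cell (0,2): −0.16·log₂0.16 = 0.4230
  cell (0,3): −0.09·log₂0.09 = 0.3127
  cell (1,1): −0.05·log₂0.05 = 0.2161
  cell (1,2): −0.03·log₂0.03 = 0.1518
  cell (1,3): −0.41·log₂0.41 = 0.5274
Sum = 2.136 bits.

2.136 bits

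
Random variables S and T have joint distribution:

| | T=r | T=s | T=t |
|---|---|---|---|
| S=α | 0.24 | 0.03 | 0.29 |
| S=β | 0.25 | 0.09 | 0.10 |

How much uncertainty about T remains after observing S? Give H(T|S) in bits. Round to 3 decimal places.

1.319 bits

Marginals: p(S) = (0.5600, 0.4400), p(T) = (0.4900, 0.1200, 0.3900).
H(T|S) = Σ p(S) · H(T|S=·).
  S=α: p=0.5600, H(T|S=α) = 1.2417
  S=β: p=0.4400, H(T|S=β) = 1.4175
Weighted sum = 1.319 bits.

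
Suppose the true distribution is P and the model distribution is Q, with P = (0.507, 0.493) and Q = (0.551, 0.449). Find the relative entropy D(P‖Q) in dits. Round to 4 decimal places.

0.0017 dits

D(P‖Q) = Σ p·log₁₀(p/q).
  0.507·log₁₀(0.507/0.551) = -0.01832
  0.493·log₁₀(0.493/0.449) = 0.02002
D(P‖Q) = 0.0017 dits.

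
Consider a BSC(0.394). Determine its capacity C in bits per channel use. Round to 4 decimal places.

Binary symmetric channel: C = 1 − h₂(ε) where h₂ is the binary entropy function.
h₂(0.394) = −0.394·log₂0.394 − 0.606·log₂0.606 = 0.9673.
C = 1 − 0.9673 = 0.0327 bits per channel use.

0.0327 bits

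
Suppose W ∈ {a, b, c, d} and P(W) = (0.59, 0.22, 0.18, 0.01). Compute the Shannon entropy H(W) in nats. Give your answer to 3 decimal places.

0.999 nats

H(W) = −Σ p·ln p.
  −(0.59)·ln(0.59) = 0.3113
  −(0.22)·ln(0.22) = 0.3331
  −(0.18)·ln(0.18) = 0.3087
  −(0.01)·ln(0.01) = 0.0461
Sum: 0.3113 + 0.3331 + 0.3087 + 0.0461 = 0.999 nats.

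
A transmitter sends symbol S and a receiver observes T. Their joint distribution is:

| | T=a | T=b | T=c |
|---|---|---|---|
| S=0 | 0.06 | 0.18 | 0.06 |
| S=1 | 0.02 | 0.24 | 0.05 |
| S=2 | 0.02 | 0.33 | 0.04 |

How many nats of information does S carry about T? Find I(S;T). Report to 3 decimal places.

0.032 nats

Marginals: p(S) = (0.3000, 0.3100, 0.3900), p(T) = (0.1000, 0.7500, 0.1500).
I(S;T) = H(S) + H(T) − H(S,T).
H(S) = 1.0915, H(T) = 0.7306, H(S,T) = 1.7897.
I(S;T) = 1.0915 + 0.7306 − 1.7897 = 0.032 nats.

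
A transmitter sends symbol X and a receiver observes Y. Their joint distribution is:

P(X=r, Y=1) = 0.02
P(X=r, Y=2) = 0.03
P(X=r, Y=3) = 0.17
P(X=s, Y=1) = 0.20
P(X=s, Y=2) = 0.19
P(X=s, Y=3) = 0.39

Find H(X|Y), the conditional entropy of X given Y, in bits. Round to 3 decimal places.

Chain rule: H(X|Y) = H(X,Y) − H(Y).
Marginals: p(X) = (0.2200, 0.7800), p(Y) = (0.2200, 0.2200, 0.5600).
H(X,Y) = 2.1486 bits; H(Y) = 1.4296 bits.
H(X|Y) = 2.1486 − 1.4296 = 0.719 bits.

0.719 bits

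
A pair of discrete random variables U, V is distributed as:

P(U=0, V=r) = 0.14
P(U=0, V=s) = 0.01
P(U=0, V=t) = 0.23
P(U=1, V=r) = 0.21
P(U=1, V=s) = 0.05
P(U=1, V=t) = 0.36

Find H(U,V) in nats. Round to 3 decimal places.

H(U,V) = −Σ p(x,y)·ln p(x,y) over all 6 cells.
  cell (0,r): −0.14·ln0.14 = 0.2753
  cell (0,s): −0.01·ln0.01 = 0.0461
  cell (0,t): −0.23·ln0.23 = 0.3380
  cell (1,r): −0.21·ln0.21 = 0.3277
  cell (1,s): −0.05·ln0.05 = 0.1498
  cell (1,t): −0.36·ln0.36 = 0.3678
Sum = 1.505 nats.

1.505 nats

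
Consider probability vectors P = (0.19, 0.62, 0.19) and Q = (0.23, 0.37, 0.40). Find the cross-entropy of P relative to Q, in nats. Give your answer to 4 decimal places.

H(P,Q) = −Σ p·ln q.
  −0.19·ln(0.23) = 0.27924
  −0.62·ln(0.37) = 0.61644
  −0.19·ln(0.40) = 0.17410
H(P,Q) = 1.0698 nats.

1.0698 nats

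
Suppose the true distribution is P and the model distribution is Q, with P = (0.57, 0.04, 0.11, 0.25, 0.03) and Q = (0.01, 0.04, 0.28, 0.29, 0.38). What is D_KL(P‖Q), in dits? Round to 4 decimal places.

D(P‖Q) = Σ p·log₁₀(p/q).
  0.57·log₁₀(0.57/0.01) = 1.00085
  0.04·log₁₀(0.04/0.04) = 0.00000
  0.11·log₁₀(0.11/0.28) = -0.04463
  0.25·log₁₀(0.25/0.29) = -0.01611
  0.03·log₁₀(0.03/0.38) = -0.03308
D(P‖Q) = 0.9070 dits.

0.9070 dits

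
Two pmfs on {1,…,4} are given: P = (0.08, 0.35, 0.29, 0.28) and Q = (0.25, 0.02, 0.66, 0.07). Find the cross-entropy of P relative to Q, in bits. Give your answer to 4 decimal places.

3.3834 bits

H(P,Q) = −Σ p·log₂ q.
  −0.08·log₂(0.25) = 0.16000
  −0.35·log₂(0.02) = 1.97535
  −0.29·log₂(0.66) = 0.17384
  −0.28·log₂(0.07) = 1.07422
H(P,Q) = 3.3834 bits.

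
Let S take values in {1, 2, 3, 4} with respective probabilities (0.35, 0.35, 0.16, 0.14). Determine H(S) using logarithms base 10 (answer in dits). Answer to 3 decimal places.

0.566 dits

H(S) = −Σ p·log₁₀ p.
  −(0.35)·log₁₀(0.35) = 0.1596
  −(0.35)·log₁₀(0.35) = 0.1596
  −(0.16)·log₁₀(0.16) = 0.1273
  −(0.14)·log₁₀(0.14) = 0.1195
Sum: 0.1596 + 0.1596 + 0.1273 + 0.1195 = 0.566 dits.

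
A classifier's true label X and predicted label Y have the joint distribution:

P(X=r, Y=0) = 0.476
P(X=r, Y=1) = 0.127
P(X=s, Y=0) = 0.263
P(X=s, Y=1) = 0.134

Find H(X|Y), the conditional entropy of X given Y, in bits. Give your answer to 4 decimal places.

Chain rule: H(X|Y) = H(X,Y) − H(Y).
Marginals: p(X) = (0.6030, 0.3970), p(Y) = (0.7390, 0.2610).
H(X,Y) = 1.7832 bits; H(Y) = 0.8283 bits.
H(X|Y) = 1.7832 − 0.8283 = 0.9549 bits.

0.9549 bits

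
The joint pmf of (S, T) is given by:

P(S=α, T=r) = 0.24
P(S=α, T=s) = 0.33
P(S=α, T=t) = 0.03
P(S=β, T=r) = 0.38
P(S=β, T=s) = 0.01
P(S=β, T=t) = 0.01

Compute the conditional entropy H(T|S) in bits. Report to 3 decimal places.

0.866 bits

Marginals: p(S) = (0.6000, 0.4000), p(T) = (0.6200, 0.3400, 0.0400).
H(T|S) = Σ p(S) · H(T|S=·).
  S=α: p=0.6000, H(T|S=α) = 1.2192
  S=β: p=0.4000, H(T|S=β) = 0.3364
Weighted sum = 0.866 bits.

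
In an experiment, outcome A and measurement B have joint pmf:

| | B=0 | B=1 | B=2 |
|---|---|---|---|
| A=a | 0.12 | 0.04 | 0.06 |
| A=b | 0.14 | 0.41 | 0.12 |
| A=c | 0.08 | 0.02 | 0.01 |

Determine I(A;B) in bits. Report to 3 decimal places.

0.156 bits

Marginals: p(A) = (0.2200, 0.6700, 0.1100), p(B) = (0.3400, 0.4700, 0.1900).
I(A;B) = Σ p(x,y)·log₂[p(x,y)/(p(x)p(y))].
  (a,0): 0.12·log₂(1.6043) = 0.0818
  (a,1): 0.04·log₂(0.3868) = -0.0548
  (a,2): 0.06·log₂(1.4354) = 0.0313
  (b,0): 0.14·log₂(0.6146) = -0.0983
  (b,1): 0.41·log₂(1.3020) = 0.1561
  (b,2): 0.12·log₂(0.9427) = -0.0102
  (c,0): 0.08·log₂(2.1390) = 0.0878
  (c,1): 0.02·log₂(0.3868) = -0.0274
  (c,2): 0.01·log₂(0.4785) = -0.0106
Sum = 0.156 bits.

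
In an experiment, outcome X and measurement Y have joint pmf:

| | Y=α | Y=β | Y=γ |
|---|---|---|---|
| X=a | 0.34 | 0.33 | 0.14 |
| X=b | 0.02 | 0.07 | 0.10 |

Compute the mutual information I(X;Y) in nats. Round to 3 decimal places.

Marginals: p(X) = (0.8100, 0.1900), p(Y) = (0.3600, 0.4000, 0.2400).
I(X;Y) = Σ p(x,y)·ln[p(x,y)/(p(x)p(y))].
  (a,α): 0.34·ln(1.1660) = 0.0522
  (a,β): 0.33·ln(1.0185) = 0.0061
  (a,γ): 0.14·ln(0.7202) = -0.0460
  (b,α): 0.02·ln(0.2924) = -0.0246
  (b,β): 0.07·ln(0.9211) = -0.0058
  (b,γ): 0.10·ln(2.1930) = 0.0785
Sum = 0.060 nats.

0.060 nats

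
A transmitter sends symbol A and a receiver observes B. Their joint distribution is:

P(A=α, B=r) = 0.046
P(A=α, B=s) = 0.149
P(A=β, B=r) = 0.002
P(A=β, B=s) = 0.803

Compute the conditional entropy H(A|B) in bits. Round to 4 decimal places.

0.6079 bits

Marginals: p(A) = (0.1950, 0.8050), p(B) = (0.0480, 0.9520).
H(A|B) = Σ p(B) · H(A|B=·).
  B=r: p=0.0480, H(A|B=r) = 0.2499
  B=s: p=0.9520, H(A|B=s) = 0.6259
Weighted sum = 0.6079 bits.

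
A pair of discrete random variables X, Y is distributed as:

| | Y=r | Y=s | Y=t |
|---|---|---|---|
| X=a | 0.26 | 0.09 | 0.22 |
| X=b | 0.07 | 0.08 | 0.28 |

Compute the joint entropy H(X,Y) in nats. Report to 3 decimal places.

H(X,Y) = −Σ p(x,y)·ln p(x,y) over all 6 cells.
  cell (a,r): −0.26·ln0.26 = 0.3502
  cell (a,s): −0.09·ln0.09 = 0.2167
  cell (a,t): −0.22·ln0.22 = 0.3331
  cell (b,r): −0.07·ln0.07 = 0.1861
  cell (b,s): −0.08·ln0.08 = 0.2021
  cell (b,t): −0.28·ln0.28 = 0.3564
Sum = 1.645 nats.

1.645 nats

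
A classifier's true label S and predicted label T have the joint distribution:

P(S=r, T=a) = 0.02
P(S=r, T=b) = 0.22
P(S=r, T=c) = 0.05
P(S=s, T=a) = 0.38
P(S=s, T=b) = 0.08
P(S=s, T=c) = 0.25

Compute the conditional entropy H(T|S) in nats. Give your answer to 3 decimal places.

0.875 nats

Marginals: p(S) = (0.2900, 0.7100), p(T) = (0.4000, 0.3000, 0.3000).
H(T|S) = Σ p(S) · H(T|S=·).
  S=r: p=0.2900, H(T|S=r) = 0.6971
  S=s: p=0.7100, H(T|S=s) = 0.9481
Weighted sum = 0.875 nats.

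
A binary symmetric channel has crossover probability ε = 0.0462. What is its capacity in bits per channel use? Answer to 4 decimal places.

Binary symmetric channel: C = 1 − h₂(ε) where h₂ is the binary entropy function.
h₂(0.0462) = −0.0462·log₂0.0462 − 0.9538·log₂0.9538 = 0.2700.
C = 1 − 0.2700 = 0.7300 bits per channel use.

0.7300 bits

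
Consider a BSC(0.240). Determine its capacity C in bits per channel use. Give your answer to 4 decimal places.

0.2050 bits

Binary symmetric channel: C = 1 − h₂(ε) where h₂ is the binary entropy function.
h₂(0.240) = −0.240·log₂0.240 − 0.760·log₂0.760 = 0.7950.
C = 1 − 0.7950 = 0.2050 bits per channel use.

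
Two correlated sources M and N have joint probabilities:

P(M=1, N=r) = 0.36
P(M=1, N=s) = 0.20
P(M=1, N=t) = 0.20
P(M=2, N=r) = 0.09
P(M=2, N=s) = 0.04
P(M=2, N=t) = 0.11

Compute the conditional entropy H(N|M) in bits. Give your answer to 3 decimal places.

Chain rule: H(N|M) = H(M,N) − H(M).
Marginals: p(M) = (0.7600, 0.2400), p(N) = (0.4500, 0.2400, 0.3100).
H(M,N) = 2.3081 bits; H(M) = 0.7950 bits.
H(N|M) = 2.3081 − 0.7950 = 1.513 bits.

1.513 bits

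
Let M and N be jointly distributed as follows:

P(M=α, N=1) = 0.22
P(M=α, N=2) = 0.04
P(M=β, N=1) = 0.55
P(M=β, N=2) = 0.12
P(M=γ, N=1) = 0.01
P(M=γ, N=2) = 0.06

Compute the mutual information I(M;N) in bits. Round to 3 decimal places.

Marginals: p(M) = (0.2600, 0.6700, 0.0700), p(N) = (0.7800, 0.2200).
I(M;N) = H(M) + H(N) − H(M,N).
H(M) = 1.1609, H(N) = 0.7602, H(M,N) = 1.8177.
I(M;N) = 1.1609 + 0.7602 − 1.8177 = 0.103 bits.

0.103 bits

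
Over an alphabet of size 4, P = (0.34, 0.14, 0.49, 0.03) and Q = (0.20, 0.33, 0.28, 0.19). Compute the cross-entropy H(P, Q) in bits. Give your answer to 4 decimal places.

H(P,Q) = −Σ p·log₂ q.
  −0.34·log₂(0.20) = 0.78946
  −0.14·log₂(0.33) = 0.22392
  −0.49·log₂(0.28) = 0.89989
  −0.03·log₂(0.19) = 0.07188
H(P,Q) = 1.9851 bits.

1.9851 bits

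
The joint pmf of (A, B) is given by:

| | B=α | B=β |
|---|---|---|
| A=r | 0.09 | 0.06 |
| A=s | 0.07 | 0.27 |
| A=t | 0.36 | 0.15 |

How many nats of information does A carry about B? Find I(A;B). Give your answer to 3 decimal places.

Marginals: p(A) = (0.1500, 0.3400, 0.5100), p(B) = (0.5200, 0.4800).
I(A;B) = Σ p(x,y)·ln[p(x,y)/(p(x)p(y))].
  (r,α): 0.09·ln(1.1538) = 0.0129
  (r,β): 0.06·ln(0.8333) = -0.0109
  (s,α): 0.07·ln(0.3959) = -0.0649
  (s,β): 0.27·ln(1.6544) = 0.1359
  (t,α): 0.36·ln(1.3575) = 0.1100
  (t,β): 0.15·ln(0.6127) = -0.0735
Sum = 0.110 nats.

0.110 nats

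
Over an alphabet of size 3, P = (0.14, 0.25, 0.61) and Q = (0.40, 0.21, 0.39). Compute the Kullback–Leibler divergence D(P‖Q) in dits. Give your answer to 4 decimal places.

0.0736 dits

D(P‖Q) = Σ p·log₁₀(p/q).
  0.14·log₁₀(0.14/0.40) = -0.06383
  0.25·log₁₀(0.25/0.21) = 0.01893
  0.61·log₁₀(0.61/0.39) = 0.11850
D(P‖Q) = 0.0736 dits.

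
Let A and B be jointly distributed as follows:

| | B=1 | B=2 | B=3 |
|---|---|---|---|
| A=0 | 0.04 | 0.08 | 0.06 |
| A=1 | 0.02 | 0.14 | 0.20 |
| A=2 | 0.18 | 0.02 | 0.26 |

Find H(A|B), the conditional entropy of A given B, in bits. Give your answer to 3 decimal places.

1.280 bits

Chain rule: H(A|B) = H(A,B) − H(B).
Marginals: p(A) = (0.1800, 0.3600, 0.4600), p(B) = (0.2400, 0.2400, 0.5200).
H(A,B) = 2.7586 bits; H(B) = 1.4788 bits.
H(A|B) = 2.7586 − 1.4788 = 1.280 bits.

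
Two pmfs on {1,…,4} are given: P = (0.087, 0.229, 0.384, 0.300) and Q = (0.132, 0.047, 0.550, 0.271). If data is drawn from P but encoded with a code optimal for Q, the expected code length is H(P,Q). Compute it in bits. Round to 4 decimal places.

2.1606 bits

H(P,Q) = −Σ p·log₂ q.
  −0.087·log₂(0.132) = 0.25416
  −0.229·log₂(0.047) = 1.01016
  −0.384·log₂(0.550) = 0.33120
  −0.300·log₂(0.271) = 0.56509
H(P,Q) = 2.1606 bits.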